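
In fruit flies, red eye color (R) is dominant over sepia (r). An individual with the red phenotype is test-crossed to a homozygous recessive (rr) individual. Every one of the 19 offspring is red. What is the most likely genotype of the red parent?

Test cross: ? × rr
All offspring are red.
If the unknown parent were heterozygous (Rr), about half of 19 offspring would be sepia; none are. The unknown parent is most likely homozygous dominant (RR).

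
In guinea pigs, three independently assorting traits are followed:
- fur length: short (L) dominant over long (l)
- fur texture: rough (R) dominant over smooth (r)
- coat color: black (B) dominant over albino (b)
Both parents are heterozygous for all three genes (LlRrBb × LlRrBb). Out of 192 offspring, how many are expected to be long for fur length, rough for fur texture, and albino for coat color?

Trihybrid cross: LlRrBb × LlRrBb
Each trait segregates independently with a 3:1 phenotypic ratio, so each gene contributes 3/4 (dominant) or 1/4 (recessive).
Target: long (fur length), rough (fur texture), albino (coat color)
Probability = product of independent per-trait probabilities
= 1/4 × 3/4 × 1/4 = 3/64
Expected count = 3/64 × 192 = 9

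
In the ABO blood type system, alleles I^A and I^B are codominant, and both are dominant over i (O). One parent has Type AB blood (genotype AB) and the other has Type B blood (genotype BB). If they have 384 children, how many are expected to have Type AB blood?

Cross: AB × BB
Possible offspring genotypes: 2 AB, 2 BB
Blood type counts: 2 Type AB, 2 Type B
Probability of Type AB: 2/4 = 1/2
Expected count = 1/2 × 384 = 192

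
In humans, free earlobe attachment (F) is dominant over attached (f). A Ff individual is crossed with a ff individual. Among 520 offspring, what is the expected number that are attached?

Punnett square for Ff × ff:
Offspring genotypes: 2 Ff, 2 ff
free: 2, attached: 2
attached: 2 out of 4 → fraction 1/2
Expected count = 1/2 × 520 = 260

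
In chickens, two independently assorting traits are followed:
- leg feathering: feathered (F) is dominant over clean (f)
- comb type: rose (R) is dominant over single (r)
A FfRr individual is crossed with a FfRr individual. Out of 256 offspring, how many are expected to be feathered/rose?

Dihybrid cross FfRr × FfRr — consider each gene separately:
leg feathering: Ff × Ff → 1 FF, 2 Ff, 1 ff → 3 F_ : 1 ff (out of 4)
comb type: Rr × Rr → 1 RR, 2 Rr, 1 rr → 3 R_ : 1 rr (out of 4)
Combine (counts out of 4 × 4 = 16): feathered/rose (F_R_) = 3×3 = 9; feathered/single (F_rr) = 3×1 = 3; clean/rose (ffR_) = 1×3 = 3; clean/single (ffrr) = 1×1 = 1
Phenotype counts (out of 16): 9 feathered/rose, 3 feathered/single, 3 clean/rose, 1 clean/single
feathered/rose: 9 out of 16 → fraction 9/16
Expected count = 9/16 × 256 = 144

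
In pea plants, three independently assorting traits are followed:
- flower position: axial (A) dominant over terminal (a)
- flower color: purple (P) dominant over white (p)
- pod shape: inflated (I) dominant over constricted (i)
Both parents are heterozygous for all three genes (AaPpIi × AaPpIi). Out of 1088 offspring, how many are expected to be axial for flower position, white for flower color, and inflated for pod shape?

Trihybrid cross: AaPpIi × AaPpIi
Each trait segregates independently with a 3:1 phenotypic ratio, so each gene contributes 3/4 (dominant) or 1/4 (recessive).
Target: axial (flower position), white (flower color), inflated (pod shape)
Probability = product of independent per-trait probabilities
= 3/4 × 1/4 × 3/4 = 9/64
Expected count = 9/64 × 1088 = 153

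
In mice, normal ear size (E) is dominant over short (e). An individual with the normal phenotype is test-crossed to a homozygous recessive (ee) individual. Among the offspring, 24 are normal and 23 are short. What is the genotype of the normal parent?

Test cross: ? × ee
Offspring: 24 normal, 23 short — approximately 1:1.
A 1:1 ratio in a test cross indicates the unknown parent is heterozygous (Ee).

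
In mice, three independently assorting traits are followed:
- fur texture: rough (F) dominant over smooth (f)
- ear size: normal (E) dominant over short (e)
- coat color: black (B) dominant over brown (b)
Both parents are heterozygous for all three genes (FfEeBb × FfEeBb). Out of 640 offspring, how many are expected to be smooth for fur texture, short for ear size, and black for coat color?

Trihybrid cross: FfEeBb × FfEeBb
Each trait segregates independently with a 3:1 phenotypic ratio, so each gene contributes 3/4 (dominant) or 1/4 (recessive).
Target: smooth (fur texture), short (ear size), black (coat color)
Probability = product of independent per-trait probabilities
= 1/4 × 1/4 × 3/4 = 3/64
Expected count = 3/64 × 640 = 30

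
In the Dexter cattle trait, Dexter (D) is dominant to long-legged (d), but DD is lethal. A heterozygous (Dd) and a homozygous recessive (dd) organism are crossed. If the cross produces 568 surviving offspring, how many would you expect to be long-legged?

Cross: Dd × dd
Punnett square offspring (before lethality): 2 Dd, 2 dd
No DD offspring are produced in this cross.
long-legged: 2 out of 4 → fraction 1/2
Expected count = 1/2 × 568 = 284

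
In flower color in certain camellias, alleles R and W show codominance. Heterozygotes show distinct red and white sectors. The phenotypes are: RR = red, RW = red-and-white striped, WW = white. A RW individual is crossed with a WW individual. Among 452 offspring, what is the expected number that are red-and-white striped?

Punnett square for RW × WW:
Offspring genotypes: 2 RW, 2 WW
Phenotype counts: 2 red-and-white striped, 2 white
red-and-white striped: 2 out of 4 → fraction 1/2
Expected count = 1/2 × 452 = 226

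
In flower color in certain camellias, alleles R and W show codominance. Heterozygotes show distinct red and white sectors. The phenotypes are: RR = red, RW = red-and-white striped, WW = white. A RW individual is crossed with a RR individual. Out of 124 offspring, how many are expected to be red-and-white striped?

Punnett square for RW × RR:
Offspring genotypes: 2 RR, 2 RW
Phenotype counts: 2 red, 2 red-and-white striped
red-and-white striped: 2 out of 4 → fraction 1/2
Expected count = 1/2 × 124 = 62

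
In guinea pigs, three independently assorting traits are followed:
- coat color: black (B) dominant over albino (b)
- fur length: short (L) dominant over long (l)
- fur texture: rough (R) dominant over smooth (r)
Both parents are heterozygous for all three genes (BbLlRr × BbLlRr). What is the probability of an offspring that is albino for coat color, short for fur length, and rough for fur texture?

Trihybrid cross: BbLlRr × BbLlRr
Each trait segregates independently with a 3:1 phenotypic ratio, so each gene contributes 3/4 (dominant) or 1/4 (recessive).
Target: albino (coat color), short (fur length), rough (fur texture)
Probability = product of independent per-trait probabilities
= 1/4 × 3/4 × 3/4 = 9/64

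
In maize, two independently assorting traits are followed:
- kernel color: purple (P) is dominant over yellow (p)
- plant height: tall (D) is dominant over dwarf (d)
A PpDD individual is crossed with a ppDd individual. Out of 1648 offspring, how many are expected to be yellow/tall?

Dihybrid cross PpDD × ppDd — consider each gene separately:
kernel color: Pp × pp → 2 Pp, 2 pp → 2 P_ : 2 pp (out of 4)
plant height: DD × Dd → 2 DD, 2 Dd → 4 D_ (out of 4)
Combine (counts out of 4 × 4 = 16): purple/tall (P_D_) = 2×4 = 8; yellow/tall (ppD_) = 2×4 = 8
Phenotype counts (out of 16): 8 purple/tall, 8 yellow/tall
yellow/tall: 8 out of 16 → fraction 1/2
Expected count = 1/2 × 1648 = 824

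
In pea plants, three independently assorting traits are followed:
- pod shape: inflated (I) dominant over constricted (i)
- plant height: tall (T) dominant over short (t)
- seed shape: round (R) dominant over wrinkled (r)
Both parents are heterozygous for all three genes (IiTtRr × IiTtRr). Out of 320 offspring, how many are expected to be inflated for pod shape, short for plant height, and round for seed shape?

Trihybrid cross: IiTtRr × IiTtRr
Each trait segregates independently with a 3:1 phenotypic ratio, so each gene contributes 3/4 (dominant) or 1/4 (recessive).
Target: inflated (pod shape), short (plant height), round (seed shape)
Probability = product of independent per-trait probabilities
= 3/4 × 1/4 × 3/4 = 9/64
Expected count = 9/64 × 320 = 45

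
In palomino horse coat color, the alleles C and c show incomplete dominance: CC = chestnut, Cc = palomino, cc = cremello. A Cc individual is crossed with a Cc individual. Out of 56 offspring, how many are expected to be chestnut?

Punnett square for Cc × Cc:
Offspring genotypes: 1 CC, 2 Cc, 1 cc
Phenotype counts: 1 chestnut, 2 palomino, 1 cremello
chestnut: 1 out of 4 → fraction 1/4
Expected count = 1/4 × 56 = 14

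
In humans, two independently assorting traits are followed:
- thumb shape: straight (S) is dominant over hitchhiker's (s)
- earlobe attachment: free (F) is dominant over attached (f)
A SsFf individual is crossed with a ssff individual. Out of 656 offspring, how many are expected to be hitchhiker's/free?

Dihybrid cross SsFf × ssff — consider each gene separately:
thumb shape: Ss × ss → 2 Ss, 2 ss → 2 S_ : 2 ss (out of 4)
earlobe attachment: Ff × ff → 2 Ff, 2 ff → 2 F_ : 2 ff (out of 4)
Combine (counts out of 4 × 4 = 16): straight/free (S_F_) = 2×2 = 4; straight/attached (S_ff) = 2×2 = 4; hitchhiker's/free (ssF_) = 2×2 = 4; hitchhiker's/attached (ssff) = 2×2 = 4
Phenotype counts (out of 16): 4 straight/free, 4 straight/attached, 4 hitchhiker's/free, 4 hitchhiker's/attached
hitchhiker's/free: 4 out of 16 → fraction 1/4
Expected count = 1/4 × 656 = 164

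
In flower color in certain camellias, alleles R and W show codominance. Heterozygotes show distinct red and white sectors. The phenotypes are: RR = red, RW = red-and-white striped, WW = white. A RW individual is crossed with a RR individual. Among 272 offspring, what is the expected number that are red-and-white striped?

Punnett square for RW × RR:
Offspring genotypes: 2 RR, 2 RW
Phenotype counts: 2 red, 2 red-and-white striped
red-and-white striped: 2 out of 4 → fraction 1/2
Expected count = 1/2 × 272 = 136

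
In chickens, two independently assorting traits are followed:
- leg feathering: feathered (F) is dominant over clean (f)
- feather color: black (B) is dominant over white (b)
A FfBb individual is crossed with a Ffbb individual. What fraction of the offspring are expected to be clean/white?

Dihybrid cross FfBb × Ffbb — consider each gene separately:
leg feathering: Ff × Ff → 1 FF, 2 Ff, 1 ff → 3 F_ : 1 ff (out of 4)
feather color: Bb × bb → 2 Bb, 2 bb → 2 B_ : 2 bb (out of 4)
Combine (counts out of 4 × 4 = 16): feathered/black (F_B_) = 3×2 = 6; feathered/white (F_bb) = 3×2 = 6; clean/black (ffB_) = 1×2 = 2; clean/white (ffbb) = 1×2 = 2
Phenotype counts (out of 16): 6 feathered/black, 6 feathered/white, 2 clean/black, 2 clean/white
clean/white: 2 out of 16
Probability: 2/16 = 1/8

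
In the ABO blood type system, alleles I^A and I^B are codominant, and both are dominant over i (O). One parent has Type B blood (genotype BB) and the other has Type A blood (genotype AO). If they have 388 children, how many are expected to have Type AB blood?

Cross: BB × AO
Possible offspring genotypes: 2 AB, 2 BO
Blood type counts: 2 Type AB, 2 Type B
Probability of Type AB: 2/4 = 1/2
Expected count = 1/2 × 388 = 194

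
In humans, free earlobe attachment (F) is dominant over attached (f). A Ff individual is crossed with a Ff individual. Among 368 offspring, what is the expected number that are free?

Punnett square for Ff × Ff:
Offspring genotypes: 1 FF, 2 Ff, 1 ff
free: 3, attached: 1
free: 3 out of 4 → fraction 3/4
Expected count = 3/4 × 368 = 276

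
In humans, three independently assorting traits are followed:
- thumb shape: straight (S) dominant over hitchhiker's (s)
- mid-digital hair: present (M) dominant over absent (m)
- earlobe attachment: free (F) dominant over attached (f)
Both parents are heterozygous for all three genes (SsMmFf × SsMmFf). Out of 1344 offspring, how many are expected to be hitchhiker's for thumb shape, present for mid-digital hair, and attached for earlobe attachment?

Trihybrid cross: SsMmFf × SsMmFf
Each trait segregates independently with a 3:1 phenotypic ratio, so each gene contributes 3/4 (dominant) or 1/4 (recessive).
Target: hitchhiker's (thumb shape), present (mid-digital hair), attached (earlobe attachment)
Probability = product of independent per-trait probabilities
= 1/4 × 3/4 × 1/4 = 3/64
Expected count = 3/64 × 1344 = 63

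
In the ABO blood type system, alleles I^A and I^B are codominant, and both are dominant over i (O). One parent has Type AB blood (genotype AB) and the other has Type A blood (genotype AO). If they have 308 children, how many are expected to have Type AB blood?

Cross: AB × AO
Possible offspring genotypes: 1 AA, 1 AO, 1 AB, 1 BO
Blood type counts: 2 Type A, 1 Type AB, 1 Type B
Probability of Type AB: 1/4
Expected count = 1/4 × 308 = 77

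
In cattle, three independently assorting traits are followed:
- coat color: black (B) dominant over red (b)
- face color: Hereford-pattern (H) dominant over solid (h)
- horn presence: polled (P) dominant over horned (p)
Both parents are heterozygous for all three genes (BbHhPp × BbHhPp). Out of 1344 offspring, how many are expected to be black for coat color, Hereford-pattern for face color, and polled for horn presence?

Trihybrid cross: BbHhPp × BbHhPp
Each trait segregates independently with a 3:1 phenotypic ratio, so each gene contributes 3/4 (dominant) or 1/4 (recessive).
Target: black (coat color), Hereford-pattern (face color), polled (horn presence)
Probability = product of independent per-trait probabilities
= 3/4 × 3/4 × 3/4 = 27/64
Expected count = 27/64 × 1344 = 567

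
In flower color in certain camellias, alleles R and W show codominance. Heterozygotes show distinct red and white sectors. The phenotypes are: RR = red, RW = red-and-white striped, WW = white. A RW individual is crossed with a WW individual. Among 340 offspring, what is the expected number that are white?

Punnett square for RW × WW:
Offspring genotypes: 2 RW, 2 WW
Phenotype counts: 2 red-and-white striped, 2 white
white: 2 out of 4 → fraction 1/2
Expected count = 1/2 × 340 = 170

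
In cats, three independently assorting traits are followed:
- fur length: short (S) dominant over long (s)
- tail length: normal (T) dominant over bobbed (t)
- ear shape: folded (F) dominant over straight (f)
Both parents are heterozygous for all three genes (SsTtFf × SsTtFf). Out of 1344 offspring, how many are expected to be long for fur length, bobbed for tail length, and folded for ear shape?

Trihybrid cross: SsTtFf × SsTtFf
Each trait segregates independently with a 3:1 phenotypic ratio, so each gene contributes 3/4 (dominant) or 1/4 (recessive).
Target: long (fur length), bobbed (tail length), folded (ear shape)
Probability = product of independent per-trait probabilities
= 1/4 × 1/4 × 3/4 = 3/64
Expected count = 3/64 × 1344 = 63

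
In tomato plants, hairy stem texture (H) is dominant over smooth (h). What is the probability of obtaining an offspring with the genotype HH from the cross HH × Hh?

Punnett square for HH × Hh:
Offspring genotypes: 2 HH, 2 Hh
Total offspring: 4
Count with target: 2
Probability: 2/4 = 1/2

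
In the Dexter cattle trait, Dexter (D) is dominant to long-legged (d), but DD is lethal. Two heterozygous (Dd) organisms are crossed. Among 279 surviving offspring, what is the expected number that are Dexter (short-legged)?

Cross: Dd × Dd
Punnett square offspring (before lethality): 1 DD, 2 Dd, 1 dd
The DD genotype is lethal (embryos die); surviving offspring: 2 Dd, 1 dd
Dexter (short-legged): 2 out of 3 → fraction 2/3
Expected count = 2/3 × 279 = 186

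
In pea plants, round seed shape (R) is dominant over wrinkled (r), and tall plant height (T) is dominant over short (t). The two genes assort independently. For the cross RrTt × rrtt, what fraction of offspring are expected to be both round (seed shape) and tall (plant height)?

Dihybrid cross RrTt × rrtt — consider each gene separately:
seed shape: Rr × rr → 2 Rr, 2 rr → 2 R_ : 2 rr (out of 4)
plant height: Tt × tt → 2 Tt, 2 tt → 2 T_ : 2 tt (out of 4)
Looking for: round (R_) and tall (T_)
P(round) = 2/4, P(tall) = 2/4
P(both) = 2/4 × 2/4 = 4/16 = 1/4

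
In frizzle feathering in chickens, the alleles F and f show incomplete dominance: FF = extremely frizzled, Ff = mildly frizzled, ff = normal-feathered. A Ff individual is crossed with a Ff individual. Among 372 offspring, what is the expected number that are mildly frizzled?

Punnett square for Ff × Ff:
Offspring genotypes: 1 FF, 2 Ff, 1 ff
Phenotype counts: 1 extremely frizzled, 2 mildly frizzled, 1 normal-feathered
mildly frizzled: 2 out of 4 → fraction 1/2
Expected count = 1/2 × 372 = 186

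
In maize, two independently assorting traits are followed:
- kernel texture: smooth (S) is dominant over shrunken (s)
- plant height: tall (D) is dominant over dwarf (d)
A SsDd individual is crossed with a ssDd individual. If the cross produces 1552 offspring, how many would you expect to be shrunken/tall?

Dihybrid cross SsDd × ssDd — consider each gene separately:
kernel texture: Ss × ss → 2 Ss, 2 ss → 2 S_ : 2 ss (out of 4)
plant height: Dd × Dd → 1 DD, 2 Dd, 1 dd → 3 D_ : 1 dd (out of 4)
Combine (counts out of 4 × 4 = 16): smooth/tall (S_D_) = 2×3 = 6; smooth/dwarf (S_dd) = 2×1 = 2; shrunken/tall (ssD_) = 2×3 = 6; shrunken/dwarf (ssdd) = 2×1 = 2
Phenotype counts (out of 16): 6 smooth/tall, 2 smooth/dwarf, 6 shrunken/tall, 2 shrunken/dwarf
shrunken/tall: 6 out of 16 → fraction 3/8
Expected count = 3/8 × 1552 = 582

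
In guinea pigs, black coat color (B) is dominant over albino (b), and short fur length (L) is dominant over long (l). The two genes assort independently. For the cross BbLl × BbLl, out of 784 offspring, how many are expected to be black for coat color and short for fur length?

Dihybrid cross BbLl × BbLl — consider each gene separately:
coat color: Bb × Bb → 1 BB, 2 Bb, 1 bb → 3 B_ : 1 bb (out of 4)
fur length: Ll × Ll → 1 LL, 2 Ll, 1 ll → 3 L_ : 1 ll (out of 4)
Looking for: black (B_) and short (L_)
P(black) = 3/4, P(short) = 3/4
P(both) = 3/4 × 3/4 = 9/16
Expected count = 9/16 × 784 = 441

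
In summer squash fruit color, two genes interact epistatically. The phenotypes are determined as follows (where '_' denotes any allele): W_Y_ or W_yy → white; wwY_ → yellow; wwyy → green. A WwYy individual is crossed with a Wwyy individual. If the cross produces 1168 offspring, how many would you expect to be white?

Cross: WwYy × Wwyy — consider each gene separately:
W gene: Ww × Ww → 1 WW, 2 Ww, 1 ww → 3 W_ : 1 ww (out of 4)
Y gene: Yy × yy → 2 Yy, 2 yy → 2 Y_ : 2 yy (out of 4)
Genotype classes (out of 4 × 4 = 16): W_Y_ = 3×2 = 6; W_yy = 3×2 = 6; wwY_ = 1×2 = 2; wwyy = 1×2 = 2
Apply the phenotype rules: W_Y_ (6) + W_yy (6) → white; wwY_ (2) → yellow; wwyy (2) → green
Phenotype counts (out of 16): 12 white, 2 yellow, 2 green
white: 12 out of 16 → fraction 3/4
Expected count = 3/4 × 1168 = 876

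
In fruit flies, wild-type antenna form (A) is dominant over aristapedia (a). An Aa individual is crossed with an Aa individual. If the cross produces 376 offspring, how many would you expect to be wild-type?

Punnett square for Aa × Aa:
Offspring genotypes: 1 AA, 2 Aa, 1 aa
wild-type: 3, aristapedia: 1
wild-type: 3 out of 4 → fraction 3/4
Expected count = 3/4 × 376 = 282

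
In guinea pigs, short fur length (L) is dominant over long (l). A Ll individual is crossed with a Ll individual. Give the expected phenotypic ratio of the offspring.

Punnett square for Ll × Ll:
Offspring genotypes: 1 LL, 2 Ll, 1 ll
short: 3, long: 1
Ratio: 3:1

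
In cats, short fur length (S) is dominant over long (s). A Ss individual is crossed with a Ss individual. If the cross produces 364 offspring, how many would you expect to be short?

Punnett square for Ss × Ss:
Offspring genotypes: 1 SS, 2 Ss, 1 ss
short: 3, long: 1
short: 3 out of 4 → fraction 3/4
Expected count = 3/4 × 364 = 273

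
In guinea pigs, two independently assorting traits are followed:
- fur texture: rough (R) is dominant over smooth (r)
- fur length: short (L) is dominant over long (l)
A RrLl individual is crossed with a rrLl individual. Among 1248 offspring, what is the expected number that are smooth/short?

Dihybrid cross RrLl × rrLl — consider each gene separately:
fur texture: Rr × rr → 2 Rr, 2 rr → 2 R_ : 2 rr (out of 4)
fur length: Ll × Ll → 1 LL, 2 Ll, 1 ll → 3 L_ : 1 ll (out of 4)
Combine (counts out of 4 × 4 = 16): rough/short (R_L_) = 2×3 = 6; rough/long (R_ll) = 2×1 = 2; smooth/short (rrL_) = 2×3 = 6; smooth/long (rrll) = 2×1 = 2
Phenotype counts (out of 16): 6 rough/short, 2 rough/long, 6 smooth/short, 2 smooth/long
smooth/short: 6 out of 16 → fraction 3/8
Expected count = 3/8 × 1248 = 468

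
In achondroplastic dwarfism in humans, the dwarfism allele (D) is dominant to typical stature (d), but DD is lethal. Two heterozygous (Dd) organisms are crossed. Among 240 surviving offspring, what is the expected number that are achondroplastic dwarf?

Cross: Dd × Dd
Punnett square offspring (before lethality): 1 DD, 2 Dd, 1 dd
The DD genotype is lethal (embryos die); surviving offspring: 2 Dd, 1 dd
achondroplastic dwarf: 2 out of 3 → fraction 2/3
Expected count = 2/3 × 240 = 160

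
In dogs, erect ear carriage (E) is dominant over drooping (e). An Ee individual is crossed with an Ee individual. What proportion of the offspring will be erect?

Punnett square for Ee × Ee:
Offspring genotypes: 1 EE, 2 Ee, 1 ee
erect: 3, drooping: 1
erect: 3 out of 4
Probability: 3/4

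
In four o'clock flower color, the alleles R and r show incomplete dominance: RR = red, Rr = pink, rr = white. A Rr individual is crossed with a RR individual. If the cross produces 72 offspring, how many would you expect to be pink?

Punnett square for Rr × RR:
Offspring genotypes: 2 RR, 2 Rr
Phenotype counts: 2 red, 2 pink
pink: 2 out of 4 → fraction 1/2
Expected count = 1/2 × 72 = 36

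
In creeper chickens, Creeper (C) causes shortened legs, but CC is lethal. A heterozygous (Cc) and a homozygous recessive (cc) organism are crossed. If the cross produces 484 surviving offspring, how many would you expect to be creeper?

Cross: Cc × cc
Punnett square offspring (before lethality): 2 Cc, 2 cc
No CC offspring are produced in this cross.
creeper: 2 out of 4 → fraction 1/2
Expected count = 1/2 × 484 = 242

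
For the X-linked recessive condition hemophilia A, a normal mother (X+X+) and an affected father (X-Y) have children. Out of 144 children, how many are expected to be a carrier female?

Cross: X+X+ × X-Y
Offspring: 2 X+X-, 2 X+Y
Probability of a carrier female: 2/4 = 1/2
Expected count = 1/2 × 144 = 72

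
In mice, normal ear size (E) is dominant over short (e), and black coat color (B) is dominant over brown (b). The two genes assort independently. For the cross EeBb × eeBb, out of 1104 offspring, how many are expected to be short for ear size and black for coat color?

Dihybrid cross EeBb × eeBb — consider each gene separately:
ear size: Ee × ee → 2 Ee, 2 ee → 2 E_ : 2 ee (out of 4)
coat color: Bb × Bb → 1 BB, 2 Bb, 1 bb → 3 B_ : 1 bb (out of 4)
Looking for: short (ee) and black (B_)
P(short) = 2/4, P(black) = 3/4
P(both) = 2/4 × 3/4 = 6/16 = 3/8
Expected count = 3/8 × 1104 = 414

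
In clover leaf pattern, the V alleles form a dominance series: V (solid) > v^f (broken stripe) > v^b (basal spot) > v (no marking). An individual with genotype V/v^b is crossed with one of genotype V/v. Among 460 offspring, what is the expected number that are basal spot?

Cross: V/v^b × V/v
Allele dominance: V > v^f > v^b > v
Offspring genotypes: 1 V/V, 1 V/v, 1 V/v^b, 1 v^b/v
Phenotype counts: 3 solid, 1 basal spot
basal spot: 1 out of 4 → fraction 1/4
Expected count = 1/4 × 460 = 115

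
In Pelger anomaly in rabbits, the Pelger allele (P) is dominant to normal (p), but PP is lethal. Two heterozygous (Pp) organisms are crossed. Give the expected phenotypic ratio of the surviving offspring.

Cross: Pp × Pp
Punnett square offspring (before lethality): 1 PP, 2 Pp, 1 pp
The PP genotype is lethal (embryos die); surviving offspring: 2 Pp, 1 pp
Ratio: 2 Pelger : 1 normal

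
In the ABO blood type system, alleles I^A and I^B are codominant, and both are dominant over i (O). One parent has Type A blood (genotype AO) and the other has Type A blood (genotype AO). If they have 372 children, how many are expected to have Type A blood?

Cross: AO × AO
Possible offspring genotypes: 1 AA, 2 AO, 1 OO
Blood type counts: 3 Type A, 1 Type O
Probability of Type A: 3/4
Expected count = 3/4 × 372 = 279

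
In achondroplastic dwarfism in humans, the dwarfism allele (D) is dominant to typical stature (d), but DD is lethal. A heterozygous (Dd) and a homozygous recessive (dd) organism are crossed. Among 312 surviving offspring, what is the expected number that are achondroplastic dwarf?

Cross: Dd × dd
Punnett square offspring (before lethality): 2 Dd, 2 dd
No DD offspring are produced in this cross.
achondroplastic dwarf: 2 out of 4 → fraction 1/2
Expected count = 1/2 × 312 = 156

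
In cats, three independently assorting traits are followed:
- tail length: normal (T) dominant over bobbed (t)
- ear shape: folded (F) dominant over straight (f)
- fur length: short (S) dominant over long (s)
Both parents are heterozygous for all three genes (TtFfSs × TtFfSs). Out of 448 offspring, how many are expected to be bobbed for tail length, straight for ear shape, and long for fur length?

Trihybrid cross: TtFfSs × TtFfSs
Each trait segregates independently with a 3:1 phenotypic ratio, so each gene contributes 3/4 (dominant) or 1/4 (recessive).
Target: bobbed (tail length), straight (ear shape), long (fur length)
Probability = product of independent per-trait probabilities
= 1/4 × 1/4 × 1/4 = 1/64
Expected count = 1/64 × 448 = 7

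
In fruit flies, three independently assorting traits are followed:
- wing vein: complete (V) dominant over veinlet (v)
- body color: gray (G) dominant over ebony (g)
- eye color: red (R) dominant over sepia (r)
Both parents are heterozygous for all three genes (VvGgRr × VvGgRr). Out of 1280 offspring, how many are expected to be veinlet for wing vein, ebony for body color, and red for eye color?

Trihybrid cross: VvGgRr × VvGgRr
Each trait segregates independently with a 3:1 phenotypic ratio, so each gene contributes 3/4 (dominant) or 1/4 (recessive).
Target: veinlet (wing vein), ebony (body color), red (eye color)
Probability = product of independent per-trait probabilities
= 1/4 × 1/4 × 3/4 = 3/64
Expected count = 3/64 × 1280 = 60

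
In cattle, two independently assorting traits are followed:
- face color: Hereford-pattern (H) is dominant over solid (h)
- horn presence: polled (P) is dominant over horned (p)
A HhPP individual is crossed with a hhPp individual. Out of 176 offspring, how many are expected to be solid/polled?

Dihybrid cross HhPP × hhPp — consider each gene separately:
face color: Hh × hh → 2 Hh, 2 hh → 2 H_ : 2 hh (out of 4)
horn presence: PP × Pp → 2 PP, 2 Pp → 4 P_ (out of 4)
Combine (counts out of 4 × 4 = 16): Hereford-pattern/polled (H_P_) = 2×4 = 8; solid/polled (hhP_) = 2×4 = 8
Phenotype counts (out of 16): 8 Hereford-pattern/polled, 8 solid/polled
solid/polled: 8 out of 16 → fraction 1/2
Expected count = 1/2 × 176 = 88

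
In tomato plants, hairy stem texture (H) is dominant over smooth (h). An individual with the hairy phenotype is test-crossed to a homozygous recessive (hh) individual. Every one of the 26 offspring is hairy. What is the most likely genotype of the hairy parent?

Test cross: ? × hh
All offspring are hairy.
If the unknown parent were heterozygous (Hh), about half of 26 offspring would be smooth; none are. The unknown parent is most likely homozygous dominant (HH).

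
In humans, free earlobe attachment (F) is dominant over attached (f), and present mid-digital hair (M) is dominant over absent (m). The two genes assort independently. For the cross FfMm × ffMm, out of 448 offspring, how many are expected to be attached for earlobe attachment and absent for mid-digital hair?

Dihybrid cross FfMm × ffMm — consider each gene separately:
earlobe attachment: Ff × ff → 2 Ff, 2 ff → 2 F_ : 2 ff (out of 4)
mid-digital hair: Mm × Mm → 1 MM, 2 Mm, 1 mm → 3 M_ : 1 mm (out of 4)
Looking for: attached (ff) and absent (mm)
P(attached) = 2/4, P(absent) = 1/4
P(both) = 2/4 × 1/4 = 2/16 = 1/8
Expected count = 1/8 × 448 = 56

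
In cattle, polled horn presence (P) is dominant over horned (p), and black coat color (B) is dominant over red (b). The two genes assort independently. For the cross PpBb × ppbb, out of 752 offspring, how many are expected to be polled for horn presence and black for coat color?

Dihybrid cross PpBb × ppbb — consider each gene separately:
horn presence: Pp × pp → 2 Pp, 2 pp → 2 P_ : 2 pp (out of 4)
coat color: Bb × bb → 2 Bb, 2 bb → 2 B_ : 2 bb (out of 4)
Looking for: polled (P_) and black (B_)
P(polled) = 2/4, P(black) = 2/4
P(both) = 2/4 × 2/4 = 4/16 = 1/4
Expected count = 1/4 × 752 = 188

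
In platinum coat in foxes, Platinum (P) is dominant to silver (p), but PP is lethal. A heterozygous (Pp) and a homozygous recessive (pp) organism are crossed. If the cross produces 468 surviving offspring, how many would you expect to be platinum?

Cross: Pp × pp
Punnett square offspring (before lethality): 2 Pp, 2 pp
No PP offspring are produced in this cross.
platinum: 2 out of 4 → fraction 1/2
Expected count = 1/2 × 468 = 234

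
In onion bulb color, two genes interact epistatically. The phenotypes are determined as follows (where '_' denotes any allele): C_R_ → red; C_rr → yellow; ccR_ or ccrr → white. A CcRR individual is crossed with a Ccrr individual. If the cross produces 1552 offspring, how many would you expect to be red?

Cross: CcRR × Ccrr — consider each gene separately:
C gene: Cc × Cc → 1 CC, 2 Cc, 1 cc → 3 C_ : 1 cc (out of 4)
R gene: RR × rr → 4 Rr → 4 R_ (out of 4)
Genotype classes (out of 4 × 4 = 16): C_R_ = 3×4 = 12; ccR_ = 1×4 = 4
Apply the phenotype rules: C_R_ (12) → red; ccR_ (4) → white
Phenotype counts (out of 16): 12 red, 4 white
red: 12 out of 16 → fraction 3/4
Expected count = 3/4 × 1552 = 1164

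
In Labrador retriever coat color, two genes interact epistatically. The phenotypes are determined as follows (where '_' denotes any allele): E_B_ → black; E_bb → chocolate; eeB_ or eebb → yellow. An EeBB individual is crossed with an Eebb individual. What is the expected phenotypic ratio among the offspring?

Cross: EeBB × Eebb — consider each gene separately:
E gene: Ee × Ee → 1 EE, 2 Ee, 1 ee → 3 E_ : 1 ee (out of 4)
B gene: BB × bb → 4 Bb → 4 B_ (out of 4)
Genotype classes (out of 4 × 4 = 16): E_B_ = 3×4 = 12; eeB_ = 1×4 = 4
Apply the phenotype rules: E_B_ (12) → black; eeB_ (4) → yellow
Phenotype counts (out of 16): 12 black, 4 yellow
Ratio: 3 black : 1 yellow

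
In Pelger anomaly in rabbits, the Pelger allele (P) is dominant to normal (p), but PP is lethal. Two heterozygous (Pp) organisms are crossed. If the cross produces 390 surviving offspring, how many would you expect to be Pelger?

Cross: Pp × Pp
Punnett square offspring (before lethality): 1 PP, 2 Pp, 1 pp
The PP genotype is lethal (embryos die); surviving offspring: 2 Pp, 1 pp
Pelger: 2 out of 3 → fraction 2/3
Expected count = 2/3 × 390 = 260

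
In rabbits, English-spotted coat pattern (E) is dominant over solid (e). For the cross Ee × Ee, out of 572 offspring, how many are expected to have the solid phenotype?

Punnett square for Ee × Ee:
Offspring genotypes: 1 EE, 2 Ee, 1 ee
Total offspring: 4
Count with target: 1
Probability: 1/4
Expected count = 1/4 × 572 = 143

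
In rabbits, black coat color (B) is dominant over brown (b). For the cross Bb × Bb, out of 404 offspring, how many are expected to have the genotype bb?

Punnett square for Bb × Bb:
Offspring genotypes: 1 BB, 2 Bb, 1 bb
Total offspring: 4
Count with target: 1
Probability: 1/4
Expected count = 1/4 × 404 = 101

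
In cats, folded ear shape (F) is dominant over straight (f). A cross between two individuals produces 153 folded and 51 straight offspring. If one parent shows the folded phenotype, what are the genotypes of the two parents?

Observed offspring: 153 folded, 51 straight
The observed ratio simplifies to 3:1. Straight (ff) offspring appear, so each parent must contribute one f allele. The parent stated to show folded carries F, so it is Ff. The other parent is then either Ff or ff: Ff × ff would give a 1:1 split, whereas Ff × Ff gives 3:1 — matching the data. So both parents are heterozygous (Ff × Ff).
Parent genotypes: Ff × Ff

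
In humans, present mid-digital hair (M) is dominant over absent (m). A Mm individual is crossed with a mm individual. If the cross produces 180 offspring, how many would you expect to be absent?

Punnett square for Mm × mm:
Offspring genotypes: 2 Mm, 2 mm
present: 2, absent: 2
absent: 2 out of 4 → fraction 1/2
Expected count = 1/2 × 180 = 90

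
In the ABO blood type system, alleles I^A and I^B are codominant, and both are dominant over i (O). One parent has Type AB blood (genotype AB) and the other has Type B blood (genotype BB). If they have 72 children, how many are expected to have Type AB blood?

Cross: AB × BB
Possible offspring genotypes: 2 AB, 2 BB
Blood type counts: 2 Type AB, 2 Type B
Probability of Type AB: 2/4 = 1/2
Expected count = 1/2 × 72 = 36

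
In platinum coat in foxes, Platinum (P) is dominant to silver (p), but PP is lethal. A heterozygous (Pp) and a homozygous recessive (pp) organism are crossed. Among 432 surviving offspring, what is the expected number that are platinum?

Cross: Pp × pp
Punnett square offspring (before lethality): 2 Pp, 2 pp
No PP offspring are produced in this cross.
platinum: 2 out of 4 → fraction 1/2
Expected count = 1/2 × 432 = 216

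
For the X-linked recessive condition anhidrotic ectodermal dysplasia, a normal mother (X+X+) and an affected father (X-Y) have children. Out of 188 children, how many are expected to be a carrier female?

Cross: X+X+ × X-Y
Offspring: 2 X+X-, 2 X+Y
Probability of a carrier female: 2/4 = 1/2
Expected count = 1/2 × 188 = 94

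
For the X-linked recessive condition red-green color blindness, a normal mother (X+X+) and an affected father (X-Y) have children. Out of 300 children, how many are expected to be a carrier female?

Cross: X+X+ × X-Y
Offspring: 2 X+X-, 2 X+Y
Probability of a carrier female: 2/4 = 1/2
Expected count = 1/2 × 300 = 150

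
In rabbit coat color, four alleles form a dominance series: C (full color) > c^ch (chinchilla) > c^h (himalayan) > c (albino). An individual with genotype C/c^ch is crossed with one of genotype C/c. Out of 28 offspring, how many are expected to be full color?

Cross: C/c^ch × C/c
Allele dominance: C > c^ch > c^h > c
Offspring genotypes: 1 C/C, 1 C/c, 1 C/c^ch, 1 c^ch/c
Phenotype counts: 3 full color, 1 chinchilla
full color: 3 out of 4 → fraction 3/4
Expected count = 3/4 × 28 = 21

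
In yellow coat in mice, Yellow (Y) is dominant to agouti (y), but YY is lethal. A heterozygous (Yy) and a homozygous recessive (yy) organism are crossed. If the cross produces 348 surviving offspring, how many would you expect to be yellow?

Cross: Yy × yy
Punnett square offspring (before lethality): 2 Yy, 2 yy
No YY offspring are produced in this cross.
yellow: 2 out of 4 → fraction 1/2
Expected count = 1/2 × 348 = 174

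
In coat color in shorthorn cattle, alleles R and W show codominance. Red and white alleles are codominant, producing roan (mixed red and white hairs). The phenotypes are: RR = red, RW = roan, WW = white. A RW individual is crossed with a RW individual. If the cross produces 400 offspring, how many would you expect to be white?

Punnett square for RW × RW:
Offspring genotypes: 1 RR, 2 RW, 1 WW
Phenotype counts: 1 red, 2 roan, 1 white
white: 1 out of 4 → fraction 1/4
Expected count = 1/4 × 400 = 100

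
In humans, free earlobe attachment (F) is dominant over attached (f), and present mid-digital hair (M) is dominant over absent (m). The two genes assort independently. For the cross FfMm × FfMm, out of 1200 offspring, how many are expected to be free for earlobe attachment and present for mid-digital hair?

Dihybrid cross FfMm × FfMm — consider each gene separately:
earlobe attachment: Ff × Ff → 1 FF, 2 Ff, 1 ff → 3 F_ : 1 ff (out of 4)
mid-digital hair: Mm × Mm → 1 MM, 2 Mm, 1 mm → 3 M_ : 1 mm (out of 4)
Looking for: free (F_) and present (M_)
P(free) = 3/4, P(present) = 3/4
P(both) = 3/4 × 3/4 = 9/16
Expected count = 9/16 × 1200 = 675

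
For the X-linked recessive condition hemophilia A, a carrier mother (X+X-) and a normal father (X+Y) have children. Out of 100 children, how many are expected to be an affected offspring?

Cross: X+X- × X+Y
Offspring: 1 X+X+, 1 X+Y, 1 X+X-, 1 X-Y
Probability of an affected offspring: 1/4
Expected count = 1/4 × 100 = 25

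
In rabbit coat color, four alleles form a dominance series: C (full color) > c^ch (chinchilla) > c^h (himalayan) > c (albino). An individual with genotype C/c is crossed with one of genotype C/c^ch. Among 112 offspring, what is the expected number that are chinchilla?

Cross: C/c × C/c^ch
Allele dominance: C > c^ch > c^h > c
Offspring genotypes: 1 C/C, 1 C/c^ch, 1 C/c, 1 c^ch/c
Phenotype counts: 3 full color, 1 chinchilla
chinchilla: 1 out of 4 → fraction 1/4
Expected count = 1/4 × 112 = 28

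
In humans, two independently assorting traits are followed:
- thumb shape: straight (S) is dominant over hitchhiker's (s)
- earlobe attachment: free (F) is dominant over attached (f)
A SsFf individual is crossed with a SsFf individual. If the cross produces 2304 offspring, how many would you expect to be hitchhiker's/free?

Dihybrid cross SsFf × SsFf — consider each gene separately:
thumb shape: Ss × Ss → 1 SS, 2 Ss, 1 ss → 3 S_ : 1 ss (out of 4)
earlobe attachment: Ff × Ff → 1 FF, 2 Ff, 1 ff → 3 F_ : 1 ff (out of 4)
Combine (counts out of 4 × 4 = 16): straight/free (S_F_) = 3×3 = 9; straight/attached (S_ff) = 3×1 = 3; hitchhiker's/free (ssF_) = 1×3 = 3; hitchhiker's/attached (ssff) = 1×1 = 1
Phenotype counts (out of 16): 9 straight/free, 3 straight/attached, 3 hitchhiker's/free, 1 hitchhiker's/attached
hitchhiker's/free: 3 out of 16 → fraction 3/16
Expected count = 3/16 × 2304 = 432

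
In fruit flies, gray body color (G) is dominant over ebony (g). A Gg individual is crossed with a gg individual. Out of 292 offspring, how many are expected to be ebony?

Punnett square for Gg × gg:
Offspring genotypes: 2 Gg, 2 gg
gray: 2, ebony: 2
ebony: 2 out of 4 → fraction 1/2
Expected count = 1/2 × 292 = 146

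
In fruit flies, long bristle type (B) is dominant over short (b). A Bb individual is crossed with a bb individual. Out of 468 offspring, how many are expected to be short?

Punnett square for Bb × bb:
Offspring genotypes: 2 Bb, 2 bb
long: 2, short: 2
short: 2 out of 4 → fraction 1/2
Expected count = 1/2 × 468 = 234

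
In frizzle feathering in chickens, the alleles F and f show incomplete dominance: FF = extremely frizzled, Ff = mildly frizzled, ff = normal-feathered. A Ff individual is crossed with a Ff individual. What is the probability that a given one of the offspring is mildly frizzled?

Punnett square for Ff × Ff:
Offspring genotypes: 1 FF, 2 Ff, 1 ff
Phenotype counts: 1 extremely frizzled, 2 mildly frizzled, 1 normal-feathered
mildly frizzled: 2 out of 4
Probability: 2/4 = 1/2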